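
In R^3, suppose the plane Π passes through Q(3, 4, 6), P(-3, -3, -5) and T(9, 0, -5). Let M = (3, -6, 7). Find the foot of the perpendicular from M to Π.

QP = (-6, -7, -11), QT = (6, -4, -11); a normal to Π is QP × QT = (33, -132, 66).
Using Q: Π has equation 33x - 132y + 66z = -33.
Foot = M − λn with λ = (n·M − d)/|n|² = (1353 − (-33))/22869 = 2/33.
Foot = (3, -6, 7) − (2/33)·(33, -132, 66) = (1, 2, 3).

(1, 2, 3)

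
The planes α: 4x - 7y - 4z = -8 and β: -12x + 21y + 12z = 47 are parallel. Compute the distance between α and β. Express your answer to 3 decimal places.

Rescale β by 1/(-3): 4x - 7y - 4z = -47/3. Then distance = |-8 − (-47/3)| / √81 ≈ 0.852.

0.852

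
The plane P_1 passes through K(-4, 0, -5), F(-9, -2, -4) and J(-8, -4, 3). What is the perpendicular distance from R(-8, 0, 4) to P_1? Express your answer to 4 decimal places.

3.9196

KF = (-5, -2, 1), KJ = (-4, -4, 8); a normal to P_1 is KF × KJ = (-12, 36, 12).
Using K: P_1 has equation -12x + 36y + 12z = -12.
n·R − d = (-12)·(-8) + (36)·(0) + (12)·(4) − (-12) = 156; |n| = √1584.
Distance = |156| / √1584 = 156/√1584 ≈ 3.9196.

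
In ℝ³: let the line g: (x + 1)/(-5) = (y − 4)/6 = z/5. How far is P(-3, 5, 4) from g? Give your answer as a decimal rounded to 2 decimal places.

2.44

g has direction (-5, 6, 5) through (-1, 4, 0).
Taking (-1, 4, 0) on g with direction v = (-5, 6, 5): w = P − (-1, 4, 0) = (-2, 1, 4), and w × v = (-19, -10, -7).
Distance = |w × v| / |v| = √510 / √86 ≈ 2.44.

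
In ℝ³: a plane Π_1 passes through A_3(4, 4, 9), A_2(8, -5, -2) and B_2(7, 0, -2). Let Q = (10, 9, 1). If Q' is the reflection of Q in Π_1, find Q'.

(0, 7, -1)

A_3A_2 = (4, -9, -11), A_3B_2 = (3, -4, -11); a normal to Π_1 is A_3A_2 × A_3B_2 = (55, 11, 11).
Using A_3: Π_1 has equation 55x + 11y + 11z = 363.
λ = (n·Q − d)/|n|² = (660 − 363)/3267 = 1/11.
Reflection = Q − 2λn = (10, 9, 1) − (2/11)·(55, 11, 11) = (0, 7, -1).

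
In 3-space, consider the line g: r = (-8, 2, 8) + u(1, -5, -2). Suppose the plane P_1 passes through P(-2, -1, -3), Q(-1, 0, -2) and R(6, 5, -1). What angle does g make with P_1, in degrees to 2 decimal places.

PQ = (1, 1, 1), PR = (8, 6, 2); a normal to P_1 is PQ × PR = (-4, 6, -2).
Using P: P_1 has equation -4x + 6y - 2z = 8.
sin θ = |n·v| / (|n||v|) = |-30| / (√56 · √30) = 0.73193.
θ ≈ 47.05°.

47.05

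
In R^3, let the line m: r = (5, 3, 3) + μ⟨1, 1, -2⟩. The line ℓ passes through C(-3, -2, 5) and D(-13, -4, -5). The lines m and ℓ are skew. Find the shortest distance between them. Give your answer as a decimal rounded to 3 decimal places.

0.646

A direction vector for ℓ is D − C = (-10, -2, -10).
Common perpendicular direction n = (1, 1, -2) × (-10, -2, -10) = (-14, 30, 8).
With w = (-3, -2, 5) − (5, 3, 3) = (-8, -5, 2), w · n = -22.
Distance = |w · n| / |n| = |-22| / √1160 ≈ 0.646.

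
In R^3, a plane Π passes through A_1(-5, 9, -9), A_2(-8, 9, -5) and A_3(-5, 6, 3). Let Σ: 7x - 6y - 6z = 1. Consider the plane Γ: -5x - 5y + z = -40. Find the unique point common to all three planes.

A_1A_2 = (-3, 0, 4), A_1A_3 = (0, -3, 12); a normal to Π is A_1A_2 × A_1A_3 = (12, 36, 9).
Using A_1: Π has equation 12x + 36y + 9z = 183.
Solving the 3×3 linear system 12x + 36y + 9z = 183, 7x - 6y - 6z = 1, -5x - 5y + z = -40 (e.g. by elimination or Cramer's rule, determinant = -189) gives (1, 6, -5).

(1, 6, -5)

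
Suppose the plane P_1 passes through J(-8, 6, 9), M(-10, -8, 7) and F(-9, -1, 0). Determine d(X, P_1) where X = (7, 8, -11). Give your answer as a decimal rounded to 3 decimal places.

JM = (-2, -14, -2), JF = (-1, -7, -9); a normal to P_1 is JM × JF = (112, -16, 0).
Using J: P_1 has equation 112x - 16y = -992.
n·X − d = (112)·(7) + (-16)·(8) + (0)·(-11) − (-992) = 1648; |n| = √12800.
Distance = |1648| / √12800 = 1648/√12800 ≈ 14.566.

14.566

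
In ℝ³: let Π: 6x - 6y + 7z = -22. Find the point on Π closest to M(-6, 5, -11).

Foot = M − λn with λ = (n·M − d)/|n|² = (-143 − (-22))/121 = -1.
Foot = (-6, 5, -11) − (-1)·(6, -6, 7) = (0, -1, -4).

(0, -1, -4)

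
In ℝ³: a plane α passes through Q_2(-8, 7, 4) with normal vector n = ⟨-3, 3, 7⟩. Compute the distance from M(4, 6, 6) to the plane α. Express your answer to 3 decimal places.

α: n·r = n·Q_2 gives -3x + 3y + 7z = 73.
n·M − d = (-3)·(4) + (3)·(6) + (7)·(6) − 73 = -25; |n| = √67.
Distance = |-25| / √67 = 25/√67 ≈ 3.054.

3.054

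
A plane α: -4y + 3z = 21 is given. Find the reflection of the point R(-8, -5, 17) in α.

λ = (n·R − d)/|n|² = (71 − 21)/25 = 2.
Reflection = R − 2λn = (-8, -5, 17) − 4·(0, -4, 3) = (-8, 11, 5).

(-8, 11, 5)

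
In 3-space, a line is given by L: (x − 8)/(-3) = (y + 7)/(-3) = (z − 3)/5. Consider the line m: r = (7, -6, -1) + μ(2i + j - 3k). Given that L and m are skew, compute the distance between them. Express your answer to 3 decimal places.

2.942

L has direction (-3, -3, 5) through (8, -7, 3).
Common perpendicular direction n = (-3, -3, 5) × (2, 1, -3) = (4, 1, 3).
With w = (7, -6, -1) − (8, -7, 3) = (-1, 1, -4), w · n = -15.
Distance = |w · n| / |n| = |-15| / √26 ≈ 2.942.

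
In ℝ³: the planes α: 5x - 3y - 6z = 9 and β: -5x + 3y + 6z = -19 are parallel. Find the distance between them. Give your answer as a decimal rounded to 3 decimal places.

Rescale β by 1/(-1): 5x - 3y - 6z = 19. Then distance = |9 − 19| / √70 ≈ 1.195.

1.195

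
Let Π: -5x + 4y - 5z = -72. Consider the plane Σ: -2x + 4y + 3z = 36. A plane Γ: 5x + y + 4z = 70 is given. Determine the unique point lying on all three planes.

(4, 2, 12)

Solving the 3×3 linear system -5x + 4y - 5z = -72, -2x + 4y + 3z = 36, 5x + y + 4z = 70 (e.g. by elimination or Cramer's rule, determinant = 137) gives (4, 2, 12).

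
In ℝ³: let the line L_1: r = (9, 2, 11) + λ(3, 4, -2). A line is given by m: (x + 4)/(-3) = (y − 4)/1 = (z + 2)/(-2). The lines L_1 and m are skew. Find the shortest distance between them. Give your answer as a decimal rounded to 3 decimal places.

m has direction (-3, 1, -2) through (-4, 4, -2).
Common perpendicular direction n = (3, 4, -2) × (-3, 1, -2) = (-6, 12, 15).
With w = (-4, 4, -2) − (9, 2, 11) = (-13, 2, -13), w · n = -93.
Distance = |w · n| / |n| = |-93| / √405 ≈ 4.621.

4.621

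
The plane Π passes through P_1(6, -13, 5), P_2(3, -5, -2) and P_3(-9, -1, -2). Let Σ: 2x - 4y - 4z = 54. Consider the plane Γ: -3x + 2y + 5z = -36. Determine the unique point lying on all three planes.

(9, -12, 3)

P_1P_2 = (-3, 8, -7), P_1P_3 = (-15, 12, -7); a normal to Π is P_1P_2 × P_1P_3 = (28, 84, 84).
Using P_1: Π has equation 28x + 84y + 84z = -504.
Solving the 3×3 linear system 28x + 84y + 84z = -504, 2x - 4y - 4z = 54, -3x + 2y + 5z = -36 (e.g. by elimination or Cramer's rule, determinant = -840) gives (9, -12, 3).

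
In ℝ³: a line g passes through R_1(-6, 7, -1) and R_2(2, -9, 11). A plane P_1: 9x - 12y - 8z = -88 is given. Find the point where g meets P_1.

(-4, 3, 2)

A direction vector for g is R_2 − R_1 = (8, -16, 12).
Substitute r = (-6, 7, -1) + t(8, -16, 12) into the plane: -130 + 168t = -88, so t = 1/4.
Intersection: (-6, 7, -1) + (1/4)·(8, -16, 12) = (-4, 3, 2).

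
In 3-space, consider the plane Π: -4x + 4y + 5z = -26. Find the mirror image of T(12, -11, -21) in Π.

λ = (n·T − d)/|n|² = (-197 − (-26))/57 = -3.
Reflection = T − 2λn = (12, -11, -21) − (-6)·(-4, 4, 5) = (-12, 13, 9).

(-12, 13, 9)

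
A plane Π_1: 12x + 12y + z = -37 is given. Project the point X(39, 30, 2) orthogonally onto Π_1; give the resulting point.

(3, -6, -1)

Foot = X − λn with λ = (n·X − d)/|n|² = (830 − (-37))/289 = 3.
Foot = (39, 30, 2) − 3·(12, 12, 1) = (3, -6, -1).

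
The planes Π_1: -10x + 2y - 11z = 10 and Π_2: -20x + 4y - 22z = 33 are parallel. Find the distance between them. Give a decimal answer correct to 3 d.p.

Rescale Π_2 by 1/2: -10x + 2y - 11z = 33/2. Then distance = |10 − (33/2)| / √225 ≈ 0.433.

0.433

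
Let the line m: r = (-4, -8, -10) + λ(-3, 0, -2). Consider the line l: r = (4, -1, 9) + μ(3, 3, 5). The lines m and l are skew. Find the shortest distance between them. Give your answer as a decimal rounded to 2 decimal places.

4.26

Common perpendicular direction n = (-3, 0, -2) × (3, 3, 5) = (6, 9, -9).
With w = (4, -1, 9) − (-4, -8, -10) = (8, 7, 19), w · n = -60.
Distance = |w · n| / |n| = |-60| / √198 ≈ 4.26.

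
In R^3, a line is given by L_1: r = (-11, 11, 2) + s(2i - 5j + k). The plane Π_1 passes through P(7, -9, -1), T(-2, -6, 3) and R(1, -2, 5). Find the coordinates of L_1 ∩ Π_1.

PT = (-9, 3, 4), PR = (-6, 7, 6); a normal to Π_1 is PT × PR = (-10, 30, -45).
Using P: Π_1 has equation -10x + 30y - 45z = -295.
Substitute r = (-11, 11, 2) + t(2, -5, 1) into the plane: 350 + (-215)t = -295, so t = 3.
Intersection: (-11, 11, 2) + 3·(2, -5, 1) = (-5, -4, 5).

(-5, -4, 5)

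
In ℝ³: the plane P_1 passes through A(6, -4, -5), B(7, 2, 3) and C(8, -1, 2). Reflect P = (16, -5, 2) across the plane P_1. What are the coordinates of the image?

AB = (1, 6, 8), AC = (2, 3, 7); a normal to P_1 is AB × AC = (18, 9, -9).
Using A: P_1 has equation 18x + 9y - 9z = 117.
λ = (n·P − d)/|n|² = (225 − 117)/486 = 2/9.
Reflection = P − 2λn = (16, -5, 2) − (4/9)·(18, 9, -9) = (8, -9, 6).

(8, -9, 6)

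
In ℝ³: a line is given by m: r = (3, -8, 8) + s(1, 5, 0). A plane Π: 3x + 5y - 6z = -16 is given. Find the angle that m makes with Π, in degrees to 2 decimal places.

sin θ = |n·v| / (|n||v|) = |28| / (√70 · √26) = 0.65633.
θ ≈ 41.02°.

41.02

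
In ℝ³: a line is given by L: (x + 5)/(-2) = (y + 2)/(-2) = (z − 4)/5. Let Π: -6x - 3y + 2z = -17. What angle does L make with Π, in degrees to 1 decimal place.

L has direction (-2, -2, 5) through (-5, -2, 4).
sin θ = |n·v| / (|n||v|) = |28| / (√49 · √33) = 0.69631.
θ ≈ 44.1°.

44.1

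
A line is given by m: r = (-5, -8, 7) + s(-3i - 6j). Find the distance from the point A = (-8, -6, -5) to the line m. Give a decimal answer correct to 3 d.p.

12.522

Taking (-5, -8, 7) on m with direction v = (-3, -6, 0): w = A − (-5, -8, 7) = (-3, 2, -12), and w × v = (-72, 36, 24).
Distance = |w × v| / |v| = √7056 / √45 ≈ 12.522.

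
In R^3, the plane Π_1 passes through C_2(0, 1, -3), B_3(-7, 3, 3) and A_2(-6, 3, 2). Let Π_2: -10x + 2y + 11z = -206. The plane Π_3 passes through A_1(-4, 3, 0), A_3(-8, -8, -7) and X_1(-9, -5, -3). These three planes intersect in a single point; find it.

C_2B_3 = (-7, 2, 6), C_2A_2 = (-6, 2, 5); a normal to Π_1 is C_2B_3 × C_2A_2 = (-2, -1, -2).
Using C_2: Π_1 has equation -2x - y - 2z = 5.
A_1A_3 = (-4, -11, -7), A_1X_1 = (-5, -8, -3); a normal to Π_3 is A_1A_3 × A_1X_1 = (-23, 23, -23).
Using A_1: Π_3 has equation -23x + 23y - 23z = 161.
Solving the 3×3 linear system -2x - y - 2z = 5, -10x + 2y + 11z = -206, -23x + 23y - 23z = 161 (e.g. by elimination or Cramer's rule, determinant = 1449) gives (8, 3, -12).

(8, 3, -12)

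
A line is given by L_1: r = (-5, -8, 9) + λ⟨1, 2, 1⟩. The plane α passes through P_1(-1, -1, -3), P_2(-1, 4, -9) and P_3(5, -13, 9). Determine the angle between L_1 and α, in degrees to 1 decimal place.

74.2

P_1P_2 = (0, 5, -6), P_1P_3 = (6, -12, 12); a normal to α is P_1P_2 × P_1P_3 = (-12, -36, -30).
Using P_1: α has equation -12x - 36y - 30z = 138.
sin θ = |n·v| / (|n||v|) = |-114| / (√2340 · √6) = 0.96210.
θ ≈ 74.2°.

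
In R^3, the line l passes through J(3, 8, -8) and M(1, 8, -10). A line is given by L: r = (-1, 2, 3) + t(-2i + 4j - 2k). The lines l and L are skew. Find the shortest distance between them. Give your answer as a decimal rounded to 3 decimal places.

10.607

A direction vector for l is M − J = (-2, 0, -2).
Common perpendicular direction n = (-2, 0, -2) × (-2, 4, -2) = (8, 0, -8).
With w = (-1, 2, 3) − (3, 8, -8) = (-4, -6, 11), w · n = -120.
Distance = |w · n| / |n| = |-120| / √128 ≈ 10.607.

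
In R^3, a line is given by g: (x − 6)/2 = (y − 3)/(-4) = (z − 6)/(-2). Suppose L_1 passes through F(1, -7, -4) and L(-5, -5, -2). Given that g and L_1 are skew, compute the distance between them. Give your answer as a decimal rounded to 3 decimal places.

6.390

g has direction (2, -4, -2) through (6, 3, 6).
A direction vector for L_1 is L − F = (-6, 2, 2).
Common perpendicular direction n = (2, -4, -2) × (-6, 2, 2) = (-4, 8, -20).
With w = (1, -7, -4) − (6, 3, 6) = (-5, -10, -10), w · n = 140.
Distance = |w · n| / |n| = |140| / √480 ≈ 6.390.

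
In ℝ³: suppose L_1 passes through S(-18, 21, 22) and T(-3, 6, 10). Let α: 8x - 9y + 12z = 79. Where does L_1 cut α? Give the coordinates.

A direction vector for L_1 is T − S = (15, -15, -12).
Substitute r = (-18, 21, 22) + t(15, -15, -12) into the plane: -69 + 111t = 79, so t = 4/3.
Intersection: (-18, 21, 22) + (4/3)·(15, -15, -12) = (2, 1, 6).

(2, 1, 6)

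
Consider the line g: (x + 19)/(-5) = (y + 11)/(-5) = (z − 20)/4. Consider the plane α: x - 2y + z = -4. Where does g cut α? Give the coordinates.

(-4, 4, 8)

g has direction (-5, -5, 4) through (-19, -11, 20).
Substitute r = (-19, -11, 20) + t(-5, -5, 4) into the plane: 23 + 9t = -4, so t = -3.
Intersection: (-19, -11, 20) + (-3)·(-5, -5, 4) = (-4, 4, 8).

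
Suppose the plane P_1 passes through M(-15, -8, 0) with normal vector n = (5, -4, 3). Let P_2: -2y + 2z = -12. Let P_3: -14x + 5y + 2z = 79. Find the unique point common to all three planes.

(-4, 5, -1)

P_1: n·r = n·M gives 5x - 4y + 3z = -43.
Solving the 3×3 linear system 5x - 4y + 3z = -43, -2y + 2z = -12, -14x + 5y + 2z = 79 (e.g. by elimination or Cramer's rule, determinant = -42) gives (-4, 5, -1).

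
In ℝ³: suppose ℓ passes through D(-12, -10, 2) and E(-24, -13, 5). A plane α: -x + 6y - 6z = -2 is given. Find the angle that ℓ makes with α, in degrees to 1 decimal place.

12.7

A direction vector for ℓ is E − D = (-12, -3, 3).
sin θ = |n·v| / (|n||v|) = |-24| / (√73 · √162) = 0.22069.
θ ≈ 12.7°.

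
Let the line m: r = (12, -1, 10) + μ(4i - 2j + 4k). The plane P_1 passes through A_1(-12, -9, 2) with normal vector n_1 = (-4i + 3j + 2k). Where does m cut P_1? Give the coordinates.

(-4, 7, -6)

P_1: n_1·r = n_1·A_1 gives -4x + 3y + 2z = 25.
Substitute r = (12, -1, 10) + t(4, -2, 4) into the plane: -31 + (-14)t = 25, so t = -4.
Intersection: (12, -1, 10) + (-4)·(4, -2, 4) = (-4, 7, -6).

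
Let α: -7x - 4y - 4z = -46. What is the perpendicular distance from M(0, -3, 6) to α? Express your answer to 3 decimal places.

n·M − d = (-7)·(0) + (-4)·(-3) + (-4)·(6) − (-46) = 34; |n| = √81.
Distance = |34| / √81 = 34/√81 ≈ 3.778.

3.778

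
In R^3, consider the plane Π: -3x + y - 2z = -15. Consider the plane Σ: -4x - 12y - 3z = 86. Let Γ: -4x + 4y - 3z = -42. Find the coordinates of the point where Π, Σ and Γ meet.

Solving the 3×3 linear system -3x + y - 2z = -15, -4x - 12y - 3z = 86, -4x + 4y - 3z = -42 (e.g. by elimination or Cramer's rule, determinant = -16) gives (1, -8, 2).

(1, -8, 2)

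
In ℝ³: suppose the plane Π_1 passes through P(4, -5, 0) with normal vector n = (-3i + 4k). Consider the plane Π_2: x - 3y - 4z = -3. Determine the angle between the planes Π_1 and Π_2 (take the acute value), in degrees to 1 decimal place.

41.8

Π_1: n·r = n·P gives -3x + 4z = -12.
cos θ = |n₁·n₂| / (|n₁||n₂|) = |-19| / (√25 · √26).
θ = arccos(0.74524) ≈ 41.8°.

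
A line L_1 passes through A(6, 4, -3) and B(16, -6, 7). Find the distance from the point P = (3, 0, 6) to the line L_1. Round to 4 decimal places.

A direction vector for L_1 is B − A = (10, -10, 10).
Taking (6, 4, -3) on L_1 with direction v = (10, -10, 10): w = P − (6, 4, -3) = (-3, -4, 9), and w × v = (50, 120, 70).
Distance = |w × v| / |v| = √21800 / √300 ≈ 8.5245.

8.5245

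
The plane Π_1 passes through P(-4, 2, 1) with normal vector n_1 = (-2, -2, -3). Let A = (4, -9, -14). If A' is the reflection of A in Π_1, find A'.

Π_1: n_1·r = n_1·P gives -2x - 2y - 3z = 1.
λ = (n·A − d)/|n|² = (52 − 1)/17 = 3.
Reflection = A − 2λn = (4, -9, -14) − 6·(-2, -2, -3) = (16, 3, 4).

(16, 3, 4)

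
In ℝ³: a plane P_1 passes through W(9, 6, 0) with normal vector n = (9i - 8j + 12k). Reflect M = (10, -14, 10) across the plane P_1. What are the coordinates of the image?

(-8, 2, -14)

P_1: n·r = n·W gives 9x - 8y + 12z = 33.
λ = (n·M − d)/|n|² = (322 − 33)/289 = 1.
Reflection = M − 2λn = (10, -14, 10) − 2·(9, -8, 12) = (-8, 2, -14).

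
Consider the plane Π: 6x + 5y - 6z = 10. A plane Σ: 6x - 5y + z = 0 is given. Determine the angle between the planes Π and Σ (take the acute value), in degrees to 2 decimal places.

86.30

cos θ = |n₁·n₂| / (|n₁||n₂|) = |5| / (√97 · √62).
θ = arccos(0.06447) ≈ 86.30°.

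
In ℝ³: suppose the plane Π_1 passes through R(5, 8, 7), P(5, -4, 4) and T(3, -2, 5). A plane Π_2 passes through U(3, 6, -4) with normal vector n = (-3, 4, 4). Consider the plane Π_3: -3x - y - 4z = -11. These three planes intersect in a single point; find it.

(-1, -6, 5)

RP = (0, -12, -3), RT = (-2, -10, -2); a normal to Π_1 is RP × RT = (-6, 6, -24).
Using R: Π_1 has equation -6x + 6y - 24z = -150.
Π_2: n·r = n·U gives -3x + 4y + 4z = -1.
Solving the 3×3 linear system -6x + 6y - 24z = -150, -3x + 4y + 4z = -1, -3x - y - 4z = -11 (e.g. by elimination or Cramer's rule, determinant = -432) gives (-1, -6, 5).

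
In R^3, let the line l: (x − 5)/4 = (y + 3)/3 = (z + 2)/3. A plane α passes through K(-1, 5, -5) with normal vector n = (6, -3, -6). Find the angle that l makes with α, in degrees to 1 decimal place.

l has direction (4, 3, 3) through (5, -3, -2).
α: n·r = n·K gives 6x - 3y - 6z = 9.
sin θ = |n·v| / (|n||v|) = |-3| / (√81 · √34) = 0.05717.
θ ≈ 3.3°.

3.3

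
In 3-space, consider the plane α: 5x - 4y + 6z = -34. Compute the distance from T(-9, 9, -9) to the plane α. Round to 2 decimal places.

n·T − d = (5)·(-9) + (-4)·(9) + (6)·(-9) − (-34) = -101; |n| = √77.
Distance = |-101| / √77 = 101/√77 ≈ 11.51.

11.51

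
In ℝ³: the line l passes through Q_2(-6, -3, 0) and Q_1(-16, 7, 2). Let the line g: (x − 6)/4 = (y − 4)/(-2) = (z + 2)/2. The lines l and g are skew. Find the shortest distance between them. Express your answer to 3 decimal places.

12.490

A direction vector for l is Q_1 − Q_2 = (-10, 10, 2).
g has direction (4, -2, 2) through (6, 4, -2).
Common perpendicular direction n = (-10, 10, 2) × (4, -2, 2) = (24, 28, -20).
With w = (6, 4, -2) − (-6, -3, 0) = (12, 7, -2), w · n = 524.
Distance = |w · n| / |n| = |524| / √1760 ≈ 12.490.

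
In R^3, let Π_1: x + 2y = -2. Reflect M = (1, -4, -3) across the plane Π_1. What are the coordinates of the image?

λ = (n·M − d)/|n|² = (-7 − (-2))/5 = -1.
Reflection = M − 2λn = (1, -4, -3) − (-2)·(1, 2, 0) = (3, 0, -3).

(3, 0, -3)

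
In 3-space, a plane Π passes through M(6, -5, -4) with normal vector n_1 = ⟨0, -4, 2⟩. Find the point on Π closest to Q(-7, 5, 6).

Π: n_1·r = n_1·M gives -4y + 2z = 12.
Foot = Q − λn with λ = (n·Q − d)/|n|² = (-8 − 12)/20 = -1.
Foot = (-7, 5, 6) − (-1)·(0, -4, 2) = (-7, 1, 8).

(-7, 1, 8)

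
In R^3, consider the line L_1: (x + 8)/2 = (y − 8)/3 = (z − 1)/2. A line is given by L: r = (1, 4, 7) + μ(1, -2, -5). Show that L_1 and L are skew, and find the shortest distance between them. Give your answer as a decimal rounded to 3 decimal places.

L_1 has direction (2, 3, 2) through (-8, 8, 1).
Common perpendicular direction n = (2, 3, 2) × (1, -2, -5) = (-11, 12, -7).
With w = (1, 4, 7) − (-8, 8, 1) = (9, -4, 6), w · n = -189.
Since n ≠ 0 the lines are not parallel, and w · n = -189 ≠ 0 so they do not intersect; hence they are skew.
Distance = |w · n| / |n| = |-189| / √314 ≈ 10.666.

10.666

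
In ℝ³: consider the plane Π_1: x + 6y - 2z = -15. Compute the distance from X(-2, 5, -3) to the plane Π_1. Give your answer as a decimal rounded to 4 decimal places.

7.6525

n·X − d = (1)·(-2) + (6)·(5) + (-2)·(-3) − (-15) = 49; |n| = √41.
Distance = |49| / √41 = 49/√41 ≈ 7.6525.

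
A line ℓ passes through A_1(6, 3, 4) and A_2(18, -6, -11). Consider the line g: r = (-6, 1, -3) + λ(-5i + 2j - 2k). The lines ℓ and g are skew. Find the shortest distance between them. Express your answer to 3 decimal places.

5.598

A direction vector for ℓ is A_2 − A_1 = (12, -9, -15).
Common perpendicular direction n = (12, -9, -15) × (-5, 2, -2) = (48, 99, -21).
With w = (-6, 1, -3) − (6, 3, 4) = (-12, -2, -7), w · n = -627.
Distance = |w · n| / |n| = |-627| / √12546 ≈ 5.598.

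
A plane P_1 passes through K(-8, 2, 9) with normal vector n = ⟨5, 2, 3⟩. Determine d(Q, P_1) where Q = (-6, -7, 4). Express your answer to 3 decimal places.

P_1: n·r = n·K gives 5x + 2y + 3z = -9.
n·Q − d = (5)·(-6) + (2)·(-7) + (3)·(4) − (-9) = -23; |n| = √38.
Distance = |-23| / √38 = 23/√38 ≈ 3.731.

3.731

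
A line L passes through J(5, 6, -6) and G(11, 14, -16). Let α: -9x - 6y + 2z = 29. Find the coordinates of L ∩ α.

(-1, -2, 4)

A direction vector for L is G − J = (6, 8, -10).
Substitute r = (5, 6, -6) + t(6, 8, -10) into the plane: -93 + (-122)t = 29, so t = -1.
Intersection: (5, 6, -6) + (-1)·(6, 8, -10) = (-1, -2, 4).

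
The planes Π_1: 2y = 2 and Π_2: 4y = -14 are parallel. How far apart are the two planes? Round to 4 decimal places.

Rescale Π_2 by 1/2: 2y = -7. Then distance = |2 − (-7)| / √4 ≈ 4.5000.

4.5000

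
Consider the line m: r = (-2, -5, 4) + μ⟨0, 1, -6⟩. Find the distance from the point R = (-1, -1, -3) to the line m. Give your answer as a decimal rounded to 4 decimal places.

Taking (-2, -5, 4) on m with direction v = (0, 1, -6): w = R − (-2, -5, 4) = (1, 4, -7), and w × v = (-17, 6, 1).
Distance = |w × v| / |v| = √326 / √37 ≈ 2.9683.

2.9683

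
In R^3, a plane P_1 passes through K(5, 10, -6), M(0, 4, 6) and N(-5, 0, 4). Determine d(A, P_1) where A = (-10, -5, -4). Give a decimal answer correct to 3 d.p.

1.402

KM = (-5, -6, 12), KN = (-10, -10, 10); a normal to P_1 is KM × KN = (60, -70, -10).
Using K: P_1 has equation 60x - 70y - 10z = -340.
n·A − d = (60)·(-10) + (-70)·(-5) + (-10)·(-4) − (-340) = 130; |n| = √8600.
Distance = |130| / √8600 = 130/√8600 ≈ 1.402.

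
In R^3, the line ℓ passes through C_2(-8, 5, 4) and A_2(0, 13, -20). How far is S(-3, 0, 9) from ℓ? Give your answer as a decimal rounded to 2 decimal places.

7.39

A direction vector for ℓ is A_2 − C_2 = (8, 8, -24).
Taking (-8, 5, 4) on ℓ with direction v = (8, 8, -24): w = S − (-8, 5, 4) = (5, -5, 5), and w × v = (80, 160, 80).
Distance = |w × v| / |v| = √38400 / √704 ≈ 7.39.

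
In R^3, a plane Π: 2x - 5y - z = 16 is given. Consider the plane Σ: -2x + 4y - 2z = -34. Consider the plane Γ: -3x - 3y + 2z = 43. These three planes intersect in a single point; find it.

(-3, -6, 8)

Solving the 3×3 linear system 2x - 5y - z = 16, -2x + 4y - 2z = -34, -3x - 3y + 2z = 43 (e.g. by elimination or Cramer's rule, determinant = -64) gives (-3, -6, 8).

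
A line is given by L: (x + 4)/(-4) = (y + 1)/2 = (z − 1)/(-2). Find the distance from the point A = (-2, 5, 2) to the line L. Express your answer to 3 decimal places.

6.390

L has direction (-4, 2, -2) through (-4, -1, 1).
Taking (-4, -1, 1) on L with direction v = (-4, 2, -2): w = A − (-4, -1, 1) = (2, 6, 1), and w × v = (-14, 0, 28).
Distance = |w × v| / |v| = √980 / √24 ≈ 6.390.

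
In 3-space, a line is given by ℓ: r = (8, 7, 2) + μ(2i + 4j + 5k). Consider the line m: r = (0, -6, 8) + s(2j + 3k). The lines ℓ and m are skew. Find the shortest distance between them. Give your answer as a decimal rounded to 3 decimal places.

11.492

Common perpendicular direction n = (2, 4, 5) × (0, 2, 3) = (2, -6, 4).
With w = (0, -6, 8) − (8, 7, 2) = (-8, -13, 6), w · n = 86.
Distance = |w · n| / |n| = |86| / √56 ≈ 11.492.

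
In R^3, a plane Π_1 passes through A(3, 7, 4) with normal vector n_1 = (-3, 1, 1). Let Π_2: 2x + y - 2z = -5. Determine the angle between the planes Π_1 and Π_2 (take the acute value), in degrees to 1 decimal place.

Π_1: n_1·r = n_1·A gives -3x + y + z = 2.
cos θ = |n₁·n₂| / (|n₁||n₂|) = |-7| / (√11 · √9).
θ = arccos(0.70353) ≈ 45.3°.

45.3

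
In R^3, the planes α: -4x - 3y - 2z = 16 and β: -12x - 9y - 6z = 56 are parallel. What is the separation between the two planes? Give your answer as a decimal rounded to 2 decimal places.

0.50

Rescale β by 1/3: -4x - 3y - 2z = 56/3. Then distance = |16 − (56/3)| / √29 ≈ 0.50.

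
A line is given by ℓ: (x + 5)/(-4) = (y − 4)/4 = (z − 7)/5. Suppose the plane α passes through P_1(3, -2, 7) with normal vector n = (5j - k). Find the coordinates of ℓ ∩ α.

(3, -4, -3)

ℓ has direction (-4, 4, 5) through (-5, 4, 7).
α: n·r = n·P_1 gives 5y - z = -17.
Substitute r = (-5, 4, 7) + t(-4, 4, 5) into the plane: 13 + 15t = -17, so t = -2.
Intersection: (-5, 4, 7) + (-2)·(-4, 4, 5) = (3, -4, -3).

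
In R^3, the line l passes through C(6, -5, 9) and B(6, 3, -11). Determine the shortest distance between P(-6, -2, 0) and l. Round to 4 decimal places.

12.0129

A direction vector for l is B − C = (0, 8, -20).
Taking (6, -5, 9) on l with direction v = (0, 8, -20): w = P − (6, -5, 9) = (-12, 3, -9), and w × v = (12, -240, -96).
Distance = |w × v| / |v| = √66960 / √464 ≈ 12.0129.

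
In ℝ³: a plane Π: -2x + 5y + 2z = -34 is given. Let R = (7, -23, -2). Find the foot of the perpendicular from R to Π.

Foot = R − λn with λ = (n·R − d)/|n|² = (-133 − (-34))/33 = -3.
Foot = (7, -23, -2) − (-3)·(-2, 5, 2) = (1, -8, 4).

(1, -8, 4)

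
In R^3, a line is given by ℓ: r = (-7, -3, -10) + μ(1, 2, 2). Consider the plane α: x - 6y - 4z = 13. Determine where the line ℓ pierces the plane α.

(-5, 1, -6)

Substitute r = (-7, -3, -10) + t(1, 2, 2) into the plane: 51 + (-19)t = 13, so t = 2.
Intersection: (-7, -3, -10) + 2·(1, 2, 2) = (-5, 1, -6).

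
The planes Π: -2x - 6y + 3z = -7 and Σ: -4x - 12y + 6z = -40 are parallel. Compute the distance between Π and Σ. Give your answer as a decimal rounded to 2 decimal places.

1.86

Rescale Σ by 1/2: -2x - 6y + 3z = -20. Then distance = |-7 − (-20)| / √49 ≈ 1.86.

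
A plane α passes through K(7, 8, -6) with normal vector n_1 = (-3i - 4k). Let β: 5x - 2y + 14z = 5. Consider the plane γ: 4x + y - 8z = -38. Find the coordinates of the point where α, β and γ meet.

α: n_1·r = n_1·K gives -3x - 4z = 3.
Solving the 3×3 linear system -3x - 4z = 3, 5x - 2y + 14z = 5, 4x + y - 8z = -38 (e.g. by elimination or Cramer's rule, determinant = -58) gives (-5, 6, 3).

(-5, 6, 3)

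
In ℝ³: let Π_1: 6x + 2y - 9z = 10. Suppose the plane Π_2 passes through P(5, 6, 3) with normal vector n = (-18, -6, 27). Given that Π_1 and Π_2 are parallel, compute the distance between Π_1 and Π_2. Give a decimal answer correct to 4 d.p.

0.4545

Π_2: n·r = n·P gives -18x - 6y + 27z = -45.
Rescale Π_2 by 1/(-3): 6x + 2y - 9z = 15. Then distance = |10 − 15| / √121 ≈ 0.4545.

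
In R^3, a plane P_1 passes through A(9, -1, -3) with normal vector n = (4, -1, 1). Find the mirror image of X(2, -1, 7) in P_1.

P_1: n·r = n·A gives 4x - y + z = 34.
λ = (n·X − d)/|n|² = (16 − 34)/18 = -1.
Reflection = X − 2λn = (2, -1, 7) − (-2)·(4, -1, 1) = (10, -3, 9).

(10, -3, 9)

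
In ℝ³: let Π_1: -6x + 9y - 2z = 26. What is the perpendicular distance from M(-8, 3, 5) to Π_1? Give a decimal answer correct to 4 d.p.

3.5455

n·M − d = (-6)·(-8) + (9)·(3) + (-2)·(5) − 26 = 39; |n| = √121.
Distance = |39| / √121 = 39/√121 ≈ 3.5455.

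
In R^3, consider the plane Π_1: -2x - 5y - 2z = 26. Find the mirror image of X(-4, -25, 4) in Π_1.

(8, 5, 16)

λ = (n·X − d)/|n|² = (125 − 26)/33 = 3.
Reflection = X − 2λn = (-4, -25, 4) − 6·(-2, -5, -2) = (8, 5, 16).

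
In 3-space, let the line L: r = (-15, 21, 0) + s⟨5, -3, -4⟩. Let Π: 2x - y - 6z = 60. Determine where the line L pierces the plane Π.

(0, 12, -12)

Substitute r = (-15, 21, 0) + t(5, -3, -4) into the plane: -51 + 37t = 60, so t = 3.
Intersection: (-15, 21, 0) + 3·(5, -3, -4) = (0, 12, -12).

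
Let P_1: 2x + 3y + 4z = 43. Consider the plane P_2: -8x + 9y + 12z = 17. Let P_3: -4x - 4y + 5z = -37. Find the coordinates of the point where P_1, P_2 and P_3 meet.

(8, 5, 3)

Solving the 3×3 linear system 2x + 3y + 4z = 43, -8x + 9y + 12z = 17, -4x - 4y + 5z = -37 (e.g. by elimination or Cramer's rule, determinant = 434) gives (8, 5, 3).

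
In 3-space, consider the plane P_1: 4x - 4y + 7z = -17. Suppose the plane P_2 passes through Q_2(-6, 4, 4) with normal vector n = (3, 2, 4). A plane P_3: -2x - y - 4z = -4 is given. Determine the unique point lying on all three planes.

(-2, 4, 1)

P_2: n·r = n·Q_2 gives 3x + 2y + 4z = 6.
Solving the 3×3 linear system 4x - 4y + 7z = -17, 3x + 2y + 4z = 6, -2x - y - 4z = -4 (e.g. by elimination or Cramer's rule, determinant = -25) gives (-2, 4, 1).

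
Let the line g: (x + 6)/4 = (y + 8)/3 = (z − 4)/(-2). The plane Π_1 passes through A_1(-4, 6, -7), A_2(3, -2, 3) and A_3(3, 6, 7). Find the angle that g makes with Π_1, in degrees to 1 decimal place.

68.7

g has direction (4, 3, -2) through (-6, -8, 4).
A_1A_2 = (7, -8, 10), A_1A_3 = (7, 0, 14); a normal to Π_1 is A_1A_2 × A_1A_3 = (-112, -28, 56).
Using A_1: Π_1 has equation -112x - 28y + 56z = -112.
sin θ = |n·v| / (|n||v|) = |-644| / (√16464 · √29) = 0.93201.
θ ≈ 68.7°.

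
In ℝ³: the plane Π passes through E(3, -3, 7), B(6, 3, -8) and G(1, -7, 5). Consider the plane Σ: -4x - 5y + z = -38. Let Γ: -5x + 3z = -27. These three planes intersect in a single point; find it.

(6, 3, 1)

EB = (3, 6, -15), EG = (-2, -4, -2); a normal to Π is EB × EG = (-72, 36, 0).
Using E: Π has equation -72x + 36y = -324.
Solving the 3×3 linear system -72x + 36y = -324, -4x - 5y + z = -38, -5x + 3z = -27 (e.g. by elimination or Cramer's rule, determinant = 1332) gives (6, 3, 1).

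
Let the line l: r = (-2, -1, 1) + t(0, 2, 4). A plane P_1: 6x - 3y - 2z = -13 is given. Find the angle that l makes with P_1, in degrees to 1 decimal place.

sin θ = |n·v| / (|n||v|) = |-14| / (√49 · √20) = 0.44721.
θ ≈ 26.6°.

26.6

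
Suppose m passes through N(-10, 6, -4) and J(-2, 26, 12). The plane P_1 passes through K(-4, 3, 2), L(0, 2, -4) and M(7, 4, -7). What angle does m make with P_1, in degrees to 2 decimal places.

A direction vector for m is J − N = (8, 20, 16).
KL = (4, -1, -6), KM = (11, 1, -9); a normal to P_1 is KL × KM = (15, -30, 15).
Using K: P_1 has equation 15x - 30y + 15z = -120.
sin θ = |n·v| / (|n||v|) = |-240| / (√1350 · √720) = 0.24343.
θ ≈ 14.09°.

14.09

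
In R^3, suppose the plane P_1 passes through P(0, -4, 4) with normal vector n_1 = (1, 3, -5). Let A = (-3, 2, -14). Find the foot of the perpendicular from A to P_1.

P_1: n_1·r = n_1·P gives x + 3y - 5z = -32.
Foot = A − λn with λ = (n·A − d)/|n|² = (73 − (-32))/35 = 3.
Foot = (-3, 2, -14) − 3·(1, 3, -5) = (-6, -7, 1).

(-6, -7, 1)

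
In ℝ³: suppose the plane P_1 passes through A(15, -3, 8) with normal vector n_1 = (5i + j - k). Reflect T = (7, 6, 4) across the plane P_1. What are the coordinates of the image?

(17, 8, 2)

P_1: n_1·r = n_1·A gives 5x + y - z = 64.
λ = (n·T − d)/|n|² = (37 − 64)/27 = -1.
Reflection = T − 2λn = (7, 6, 4) − (-2)·(5, 1, -1) = (17, 8, 2).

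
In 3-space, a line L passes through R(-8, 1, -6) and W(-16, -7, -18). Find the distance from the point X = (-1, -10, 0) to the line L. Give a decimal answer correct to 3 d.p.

A direction vector for L is W − R = (-8, -8, -12).
Taking (-8, 1, -6) on L with direction v = (-8, -8, -12): w = X − (-8, 1, -6) = (7, -11, 6), and w × v = (180, 36, -144).
Distance = |w × v| / |v| = √54432 / √272 ≈ 14.146.

14.146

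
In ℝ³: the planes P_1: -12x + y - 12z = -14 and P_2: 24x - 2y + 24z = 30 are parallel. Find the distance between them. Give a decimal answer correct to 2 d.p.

0.06

Rescale P_2 by 1/(-2): -12x + y - 12z = -15. Then distance = |-14 − (-15)| / √289 ≈ 0.06.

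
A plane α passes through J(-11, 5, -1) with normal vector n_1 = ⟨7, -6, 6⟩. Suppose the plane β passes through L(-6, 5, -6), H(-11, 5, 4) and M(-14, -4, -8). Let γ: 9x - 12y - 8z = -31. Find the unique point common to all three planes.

(1, 10, -10)

α: n_1·r = n_1·J gives 7x - 6y + 6z = -113.
LH = (-5, 0, 10), LM = (-8, -9, -2); a normal to β is LH × LM = (90, -90, 45).
Using L: β has equation 90x - 90y + 45z = -1260.
Solving the 3×3 linear system 7x - 6y + 6z = -113, 90x - 90y + 45z = -1260, 9x - 12y - 8z = -31 (e.g. by elimination or Cramer's rule, determinant = 450) gives (1, 10, -10).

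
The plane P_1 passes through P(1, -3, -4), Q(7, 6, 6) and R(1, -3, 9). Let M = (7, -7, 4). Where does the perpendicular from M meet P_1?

PQ = (6, 9, 10), PR = (0, 0, 13); a normal to P_1 is PQ × PR = (117, -78, 0).
Using P: P_1 has equation 117x - 78y = 351.
Foot = M − λn with λ = (n·M − d)/|n|² = (1365 − 351)/19773 = 2/39.
Foot = (7, -7, 4) − (2/39)·(117, -78, 0) = (1, -3, 4).

(1, -3, 4)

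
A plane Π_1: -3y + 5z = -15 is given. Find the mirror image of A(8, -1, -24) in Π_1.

λ = (n·A − d)/|n|² = (-117 − (-15))/34 = -3.
Reflection = A − 2λn = (8, -1, -24) − (-6)·(0, -3, 5) = (8, -19, 6).

(8, -19, 6)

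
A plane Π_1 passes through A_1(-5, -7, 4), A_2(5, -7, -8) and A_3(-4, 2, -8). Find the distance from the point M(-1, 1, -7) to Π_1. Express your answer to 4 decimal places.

A_1A_2 = (10, 0, -12), A_1A_3 = (1, 9, -12); a normal to Π_1 is A_1A_2 × A_1A_3 = (108, 108, 90).
Using A_1: Π_1 has equation 108x + 108y + 90z = -936.
n·M − d = (108)·(-1) + (108)·(1) + (90)·(-7) − (-936) = 306; |n| = √31428.
Distance = |306| / √31428 = 306/√31428 ≈ 1.7261.

1.7261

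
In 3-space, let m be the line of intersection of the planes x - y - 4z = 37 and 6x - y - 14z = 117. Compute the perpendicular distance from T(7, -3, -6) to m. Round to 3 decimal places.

6.403

Direction of m: (1, -1, -4) × (6, -1, -14) = (10, -10, 5).
A point on m: solving the two plane equations with x = 0 gives (0, -5, -8).
Taking (0, -5, -8) on m with direction v = (10, -10, 5): w = T − (0, -5, -8) = (7, 2, 2), and w × v = (30, -15, -90).
Distance = |w × v| / |v| = √9225 / √225 ≈ 6.403.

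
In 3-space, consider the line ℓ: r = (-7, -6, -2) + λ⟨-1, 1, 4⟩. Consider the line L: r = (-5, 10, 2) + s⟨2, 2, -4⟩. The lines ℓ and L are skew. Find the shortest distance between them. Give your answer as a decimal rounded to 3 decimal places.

1.809

Common perpendicular direction n = (-1, 1, 4) × (2, 2, -4) = (-12, 4, -4).
With w = (-5, 10, 2) − (-7, -6, -2) = (2, 16, 4), w · n = 24.
Distance = |w · n| / |n| = |24| / √176 ≈ 1.809.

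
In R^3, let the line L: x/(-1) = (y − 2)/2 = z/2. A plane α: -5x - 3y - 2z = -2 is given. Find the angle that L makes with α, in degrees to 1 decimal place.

L has direction (-1, 2, 2) through (0, 2, 0).
sin θ = |n·v| / (|n||v|) = |-5| / (√38 · √9) = 0.27037.
θ ≈ 15.7°.

15.7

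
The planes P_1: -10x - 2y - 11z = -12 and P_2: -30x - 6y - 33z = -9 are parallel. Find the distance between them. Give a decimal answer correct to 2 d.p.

Rescale P_2 by 1/3: -10x - 2y - 11z = -3. Then distance = |-12 − (-3)| / √225 ≈ 0.60.

0.60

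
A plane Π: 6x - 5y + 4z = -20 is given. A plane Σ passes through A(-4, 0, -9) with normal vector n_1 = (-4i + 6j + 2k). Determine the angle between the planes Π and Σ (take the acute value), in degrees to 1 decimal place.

Σ: n_1·r = n_1·A gives -4x + 6y + 2z = -2.
cos θ = |n₁·n₂| / (|n₁||n₂|) = |-46| / (√77 · √56).
θ = arccos(0.70052) ≈ 45.5°.

45.5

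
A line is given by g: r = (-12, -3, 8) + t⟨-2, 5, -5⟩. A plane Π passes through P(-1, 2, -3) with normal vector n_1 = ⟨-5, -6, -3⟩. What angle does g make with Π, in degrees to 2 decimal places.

Π: n_1·r = n_1·P gives -5x - 6y - 3z = 2.
sin θ = |n·v| / (|n||v|) = |-5| / (√70 · √54) = 0.08133.
θ ≈ 4.66°.

4.66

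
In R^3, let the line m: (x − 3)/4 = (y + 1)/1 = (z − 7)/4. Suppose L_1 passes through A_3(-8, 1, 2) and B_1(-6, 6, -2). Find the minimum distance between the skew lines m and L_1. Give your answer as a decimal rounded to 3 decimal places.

5.778

m has direction (4, 1, 4) through (3, -1, 7).
A direction vector for L_1 is B_1 − A_3 = (2, 5, -4).
Common perpendicular direction n = (4, 1, 4) × (2, 5, -4) = (-24, 24, 18).
With w = (-8, 1, 2) − (3, -1, 7) = (-11, 2, -5), w · n = 222.
Distance = |w · n| / |n| = |222| / √1476 ≈ 5.778.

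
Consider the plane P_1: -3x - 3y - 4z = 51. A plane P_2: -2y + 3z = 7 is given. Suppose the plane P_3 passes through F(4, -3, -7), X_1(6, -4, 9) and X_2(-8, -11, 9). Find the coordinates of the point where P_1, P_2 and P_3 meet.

FX_1 = (2, -1, 16), FX_2 = (-12, -8, 16); a normal to P_3 is FX_1 × FX_2 = (112, -224, -28).
Using F: P_3 has equation 112x - 224y - 28z = 1316.
Solving the 3×3 linear system -3x - 3y - 4z = 51, -2y + 3z = 7, 112x - 224y - 28z = 1316 (e.g. by elimination or Cramer's rule, determinant = -4088) gives (-5, -8, -3).

(-5, -8, -3)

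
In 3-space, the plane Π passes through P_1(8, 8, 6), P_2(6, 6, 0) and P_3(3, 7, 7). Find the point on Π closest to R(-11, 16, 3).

P_1P_2 = (-2, -2, -6), P_1P_3 = (-5, -1, 1); a normal to Π is P_1P_2 × P_1P_3 = (-8, 32, -8).
Using P_1: Π has equation -8x + 32y - 8z = 144.
Foot = R − λn with λ = (n·R − d)/|n|² = (576 − 144)/1152 = 3/8.
Foot = (-11, 16, 3) − (3/8)·(-8, 32, -8) = (-8, 4, 6).

(-8, 4, 6)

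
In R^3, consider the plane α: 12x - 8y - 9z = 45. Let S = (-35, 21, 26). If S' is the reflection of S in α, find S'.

λ = (n·S − d)/|n|² = (-822 − 45)/289 = -3.
Reflection = S − 2λn = (-35, 21, 26) − (-6)·(12, -8, -9) = (37, -27, -28).

(37, -27, -28)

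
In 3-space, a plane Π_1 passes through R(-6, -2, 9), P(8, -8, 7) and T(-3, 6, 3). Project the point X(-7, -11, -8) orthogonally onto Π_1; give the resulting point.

(-1, -2, 7)

RP = (14, -6, -2), RT = (3, 8, -6); a normal to Π_1 is RP × RT = (52, 78, 130).
Using R: Π_1 has equation 52x + 78y + 130z = 702.
Foot = X − λn with λ = (n·X − d)/|n|² = (-2262 − 702)/25688 = -3/26.
Foot = (-7, -11, -8) − (-3/26)·(52, 78, 130) = (-1, -2, 7).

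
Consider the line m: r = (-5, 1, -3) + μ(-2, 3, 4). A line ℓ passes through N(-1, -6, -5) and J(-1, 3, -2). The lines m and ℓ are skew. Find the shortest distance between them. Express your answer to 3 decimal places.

A direction vector for ℓ is J − N = (0, 9, 3).
Common perpendicular direction n = (-2, 3, 4) × (0, 9, 3) = (-27, 6, -18).
With w = (-1, -6, -5) − (-5, 1, -3) = (4, -7, -2), w · n = -114.
Distance = |w · n| / |n| = |-114| / √1089 ≈ 3.455.

3.455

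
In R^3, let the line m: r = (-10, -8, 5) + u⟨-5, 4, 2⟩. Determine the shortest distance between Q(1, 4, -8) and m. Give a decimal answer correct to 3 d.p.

20.244

Taking (-10, -8, 5) on m with direction v = (-5, 4, 2): w = Q − (-10, -8, 5) = (11, 12, -13), and w × v = (76, 43, 104).
Distance = |w × v| / |v| = √18441 / √45 ≈ 20.244.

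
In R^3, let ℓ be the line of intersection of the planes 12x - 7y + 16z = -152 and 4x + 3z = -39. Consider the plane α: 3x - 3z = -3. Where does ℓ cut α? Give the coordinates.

(-6, 0, -5)

Direction of ℓ: (12, -7, 16) × (4, 0, 3) = (-21, 28, 28).
A point on ℓ: solving the two plane equations with x = -15 gives (-15, 12, 7).
Substitute r = (-15, 12, 7) + t(-21, 28, 28) into the plane: -66 + (-147)t = -3, so t = -3/7.
Intersection: (-15, 12, 7) + (-3/7)·(-21, 28, 28) = (-6, 0, -5).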